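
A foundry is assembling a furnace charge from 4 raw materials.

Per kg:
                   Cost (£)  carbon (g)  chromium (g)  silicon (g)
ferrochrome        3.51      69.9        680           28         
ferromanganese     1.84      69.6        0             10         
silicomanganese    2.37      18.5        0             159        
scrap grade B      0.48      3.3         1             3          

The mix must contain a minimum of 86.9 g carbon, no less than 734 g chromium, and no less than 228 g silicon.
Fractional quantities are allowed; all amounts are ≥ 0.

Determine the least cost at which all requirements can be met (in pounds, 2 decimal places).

£6.74

This is a linear program. Let x1 = kg of ferrochrome, x2 = kg of ferromanganese, x3 = kg of silicomanganese, x4 = kg of scrap grade B.
min 3.51x1 + 1.84x2 + 2.37x3 + 0.48x4 s.t.:
  69.9x1 + 69.6x2 + 18.5x3 + 3.3x4 ≥ 86.9   (carbon)
  680x1 + 1x4 ≥ 734   (chromium)
  28x1 + 10x2 + 159x3 + 3x4 ≥ 228   (silicon)
  x1, x2, x3, x4 ≥ 0.
At the optimum only ferrochrome, silicomanganese are positive (ferromanganese, scrap grade B = 0). There the chromium and silicon constraints are tight.
So ferrochrome = 1.079 kg, silicomanganese = 1.244 kg.
Cost = 3.51·1.079 + 2.37·1.244 = 6.7356.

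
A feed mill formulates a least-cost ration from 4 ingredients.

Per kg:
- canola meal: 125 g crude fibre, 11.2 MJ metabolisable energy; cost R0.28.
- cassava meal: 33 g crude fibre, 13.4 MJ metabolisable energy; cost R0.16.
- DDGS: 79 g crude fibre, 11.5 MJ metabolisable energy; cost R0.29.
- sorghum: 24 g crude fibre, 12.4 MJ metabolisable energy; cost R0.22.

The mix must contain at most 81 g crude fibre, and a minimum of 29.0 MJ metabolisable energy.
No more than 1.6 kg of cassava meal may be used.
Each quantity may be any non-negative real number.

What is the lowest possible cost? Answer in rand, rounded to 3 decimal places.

Let x1 = kg of canola meal, x2 = kg of cassava meal, x3 = kg of DDGS, x4 = kg of sorghum.
Minimise 0.28x1 + 0.16x2 + 0.29x3 + 0.22x4 s.t.:
  125x1 + 33x2 + 79x3 + 24x4 ≤ 81   (crude fibre)
  11.2x1 + 13.4x2 + 11.5x3 + 12.4x4 ≥ 29   (metabolisable energy)
  x2 ≤ 1.6
  x1, x2, x3, x4 ≥ 0.
The optimal basis is {cassava meal, sorghum}; canola meal, DDGS drop out. The metabolisable energy and the cassava meal cap requirements are met with equality.
So cassava meal = 1.6 kg, sorghum = 0.6097 kg.
Objective = 0.16·1.6 + 0.22·0.6097 = 0.39013.

R0.390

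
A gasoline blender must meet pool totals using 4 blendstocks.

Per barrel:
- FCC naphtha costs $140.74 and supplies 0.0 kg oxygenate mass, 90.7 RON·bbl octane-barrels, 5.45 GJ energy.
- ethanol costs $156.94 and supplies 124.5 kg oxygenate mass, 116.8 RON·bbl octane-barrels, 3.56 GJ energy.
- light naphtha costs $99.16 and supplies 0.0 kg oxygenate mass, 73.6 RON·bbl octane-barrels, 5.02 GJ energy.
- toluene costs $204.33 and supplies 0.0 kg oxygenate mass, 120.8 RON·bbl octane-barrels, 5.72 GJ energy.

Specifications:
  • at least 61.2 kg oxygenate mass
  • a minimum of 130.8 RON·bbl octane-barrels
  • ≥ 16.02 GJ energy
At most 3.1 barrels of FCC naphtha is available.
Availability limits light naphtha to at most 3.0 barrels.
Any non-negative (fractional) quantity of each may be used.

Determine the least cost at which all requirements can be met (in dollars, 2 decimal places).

This is a linear program. Let x1 = barrels of FCC naphtha, x2 = barrels of ethanol, x3 = barrels of light naphtha, x4 = barrels of toluene.
Minimize 140.74x1 + 156.94x2 + 99.16x3 + 204.33x4 subject to:
  124.5x2 ≥ 61.2   (oxygenate mass)
  90.7x1 + 116.8x2 + 73.6x3 + 120.8x4 ≥ 130.8   (octane-barrels)
  5.45x1 + 3.56x2 + 5.02x3 + 5.72x4 ≥ 16.02   (energy)
  x1 ≤ 3.1
  x3 ≤ 3
  x1, x2, x3, x4 ≥ 0.
The minimum-cost mix takes nothing from FCC naphtha, toluene — only ethanol, light naphtha. There the oxygenate mass and energy constraints are tight.
Solving gives x2 = 0.49157, x3 = 2.8426.
Total cost: 156.94·0.49157 + 99.16·2.8426 = 359.0192.

$359.02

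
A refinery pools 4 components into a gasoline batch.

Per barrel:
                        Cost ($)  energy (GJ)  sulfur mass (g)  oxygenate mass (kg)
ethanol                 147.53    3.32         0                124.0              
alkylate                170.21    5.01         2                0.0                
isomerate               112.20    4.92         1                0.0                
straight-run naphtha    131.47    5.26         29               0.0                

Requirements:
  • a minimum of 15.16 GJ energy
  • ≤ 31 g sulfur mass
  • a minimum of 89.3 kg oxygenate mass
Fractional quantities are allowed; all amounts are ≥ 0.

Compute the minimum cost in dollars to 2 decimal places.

$397.44

Let x1 = barrels of ethanol, x2 = barrels of alkylate, x3 = barrels of isomerate, x4 = barrels of straight-run naphtha.
Minimize 147.53x1 + 170.21x2 + 112.2x3 + 131.47x4 s.t.:
  3.32x1 + 5.01x2 + 4.92x3 + 5.26x4 ≥ 15.16   (energy)
  2x2 + 1x3 + 29x4 ≤ 31   (sulfur mass)
  124x1 ≥ 89.3   (oxygenate mass)
  x1, x2, x3, x4 ≥ 0.
The optimal basis is {ethanol, isomerate}; alkylate, straight-run naphtha drop out. The energy and oxygenate mass requirements are met with equality.
Optimal quantities: ethanol = 0.72016 barrels, isomerate = 2.5953 barrels.
Objective = 147.53·0.72016 + 112.2·2.5953 = 397.4379.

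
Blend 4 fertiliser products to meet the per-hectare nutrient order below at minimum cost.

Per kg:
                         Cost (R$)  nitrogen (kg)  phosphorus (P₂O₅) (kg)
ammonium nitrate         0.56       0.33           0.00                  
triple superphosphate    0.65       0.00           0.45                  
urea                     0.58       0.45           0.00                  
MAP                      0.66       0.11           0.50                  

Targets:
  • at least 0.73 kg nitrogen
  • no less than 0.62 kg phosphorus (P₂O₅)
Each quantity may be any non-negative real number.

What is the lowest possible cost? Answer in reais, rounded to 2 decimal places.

Let x1 = kg of ammonium nitrate, x2 = kg of triple superphosphate, x3 = kg of urea, x4 = kg of MAP.
Minimise 0.56x1 + 0.65x2 + 0.58x3 + 0.66x4 s.t.:
  0.33x1 + 0.45x3 + 0.11x4 ≥ 0.73   (nitrogen)
  0.45x2 + 0.5x4 ≥ 0.62   (phosphorus (P₂O₅))
  x1, x2, x3, x4 ≥ 0.
The cheapest feasible vertex uses only urea, MAP; ammonium nitrate, triple superphosphate are not used. The nitrogen and phosphorus (P₂O₅) requirements are met with equality.
That vertex is x3 = 1.319, x4 = 1.24.
Cost = 0.58·1.319 + 0.66·1.24 = 1.5834.

R$1.58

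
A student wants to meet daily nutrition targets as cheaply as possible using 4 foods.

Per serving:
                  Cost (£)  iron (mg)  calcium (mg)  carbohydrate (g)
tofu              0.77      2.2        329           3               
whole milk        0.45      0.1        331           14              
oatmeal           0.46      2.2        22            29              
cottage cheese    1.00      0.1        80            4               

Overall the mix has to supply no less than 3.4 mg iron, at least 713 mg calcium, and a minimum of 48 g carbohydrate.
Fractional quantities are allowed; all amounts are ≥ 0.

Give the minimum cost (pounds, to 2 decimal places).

£1.54

Let x1 = servings of tofu, x2 = servings of whole milk, x3 = servings of oatmeal, x4 = servings of cottage cheese.
Minimise 0.77x1 + 0.45x2 + 0.46x3 + 1x4 subject to:
  2.2x1 + 0.1x2 + 2.2x3 + 0.1x4 ≥ 3.4   (iron)
  329x1 + 331x2 + 22x3 + 80x4 ≥ 713   (calcium)
  3x1 + 14x2 + 29x3 + 4x4 ≥ 48   (carbohydrate)
  x1, x2, x3, x4 ≥ 0.
The minimum-cost mix takes nothing from cottage cheese — only tofu, whole milk, oatmeal. There the iron, calcium, carbohydrate constraints are tight.
Optimal quantities: tofu = 0.6062 servings, whole milk = 1.494 servings, oatmeal = 0.8714 servings.
Objective = 0.77·0.6062 + 0.45·1.494 + 0.46·0.8714 = 1.5399.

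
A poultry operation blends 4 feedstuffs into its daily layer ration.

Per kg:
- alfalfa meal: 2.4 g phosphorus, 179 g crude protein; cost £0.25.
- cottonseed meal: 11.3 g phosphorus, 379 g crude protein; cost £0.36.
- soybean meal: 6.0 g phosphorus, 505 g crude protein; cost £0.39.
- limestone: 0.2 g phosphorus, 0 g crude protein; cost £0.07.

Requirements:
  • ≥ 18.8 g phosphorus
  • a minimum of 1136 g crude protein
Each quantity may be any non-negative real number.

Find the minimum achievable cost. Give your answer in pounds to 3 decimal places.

Let x1 = kg of alfalfa meal, x2 = kg of cottonseed meal, x3 = kg of soybean meal, x4 = kg of limestone.
Minimise 0.25x1 + 0.36x2 + 0.39x3 + 0.07x4 subject to:
  2.4x1 + 11.3x2 + 6x3 + 0.2x4 ≥ 18.8   (phosphorus)
  179x1 + 379x2 + 505x3 ≥ 1136   (crude protein)
  x1, x2, x3, x4 ≥ 0.
At the optimum only cottonseed meal, soybean meal are positive (alfalfa meal, limestone = 0). There the phosphorus and crude protein constraints are tight.
That vertex is x2 = 0.7802, x3 = 1.664.
Cost = 0.36·0.7802 + 0.39·1.664 = 0.92983.

£0.930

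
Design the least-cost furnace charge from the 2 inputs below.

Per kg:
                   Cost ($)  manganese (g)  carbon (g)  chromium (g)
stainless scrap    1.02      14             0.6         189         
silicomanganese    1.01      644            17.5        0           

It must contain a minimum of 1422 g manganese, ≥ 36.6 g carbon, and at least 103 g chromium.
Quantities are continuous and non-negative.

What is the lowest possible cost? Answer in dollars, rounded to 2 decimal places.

$2.77

Let x1 = kg of stainless scrap, x2 = kg of silicomanganese.
Minimise 1.02x1 + 1.01x2 with:
  14x1 + 644x2 ≥ 1422   (manganese)
  0.6x1 + 17.5x2 ≥ 36.6   (carbon)
  189x1 ≥ 103   (chromium)
  x1, x2 ≥ 0.
Both inputs are positive at the optimum. There the manganese and chromium constraints are tight.
Optimal quantities: stainless scrap = 0.545 kg, silicomanganese = 2.196 kg.
Hence cost = 1.02·0.545 + 1.01·2.196 = $2.7739.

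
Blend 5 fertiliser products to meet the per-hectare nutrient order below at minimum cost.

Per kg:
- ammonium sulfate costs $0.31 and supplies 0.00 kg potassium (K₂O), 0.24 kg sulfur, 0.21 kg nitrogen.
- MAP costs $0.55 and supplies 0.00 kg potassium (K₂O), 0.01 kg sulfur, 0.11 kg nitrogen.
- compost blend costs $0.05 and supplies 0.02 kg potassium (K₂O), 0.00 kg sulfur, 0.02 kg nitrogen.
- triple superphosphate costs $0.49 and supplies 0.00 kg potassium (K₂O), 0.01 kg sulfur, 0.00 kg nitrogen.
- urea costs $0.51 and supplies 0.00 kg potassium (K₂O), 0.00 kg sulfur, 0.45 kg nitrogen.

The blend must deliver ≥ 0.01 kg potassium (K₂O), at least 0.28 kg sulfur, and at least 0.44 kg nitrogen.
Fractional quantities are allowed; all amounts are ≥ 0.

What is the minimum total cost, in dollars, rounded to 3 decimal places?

$0.596

Let x1 = kg of ammonium sulfate, x2 = kg of MAP, x3 = kg of compost blend, x4 = kg of triple superphosphate, x5 = kg of urea.
min 0.31x1 + 0.55x2 + 0.05x3 + 0.49x4 + 0.51x5 with:
  0.02x3 ≥ 0.01   (potassium (K₂O))
  0.24x1 + 0.01x2 + 0.01x4 ≥ 0.28   (sulfur)
  0.21x1 + 0.11x2 + 0.02x3 + 0.45x5 ≥ 0.44   (nitrogen)
  x1, x2, x3, x4, x5 ≥ 0.
The optimal basis is {ammonium sulfate, compost blend, urea}; MAP, triple superphosphate drop out. Binding constraints: potassium (K₂O), sulfur, nitrogen.
Solving gives x1 = 1.167, x3 = 0.5, x5 = 0.4111.
Total cost: 0.31·1.167 + 0.05·0.5 + 0.51·0.4111 = 0.59643.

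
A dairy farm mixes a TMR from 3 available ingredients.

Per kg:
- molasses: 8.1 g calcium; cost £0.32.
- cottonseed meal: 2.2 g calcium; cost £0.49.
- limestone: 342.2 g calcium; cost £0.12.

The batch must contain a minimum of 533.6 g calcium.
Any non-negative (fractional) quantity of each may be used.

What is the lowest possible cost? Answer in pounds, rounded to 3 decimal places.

Treat it as an LP. Let x1 = kg of molasses, x2 = kg of cottonseed meal, x3 = kg of limestone.
Minimize 0.32x1 + 0.49x2 + 0.12x3 subject to:
  8.1x1 + 2.2x2 + 342.2x3 ≥ 533.6   (calcium)
  x1, x2, x3 ≥ 0.
The cheapest feasible vertex uses only limestone; molasses, cottonseed meal are not used. The calcium requirement is met with equality.
Solving gives x3 = 1.559.
Total cost: 0.12·1.559 = 0.18708.

£0.187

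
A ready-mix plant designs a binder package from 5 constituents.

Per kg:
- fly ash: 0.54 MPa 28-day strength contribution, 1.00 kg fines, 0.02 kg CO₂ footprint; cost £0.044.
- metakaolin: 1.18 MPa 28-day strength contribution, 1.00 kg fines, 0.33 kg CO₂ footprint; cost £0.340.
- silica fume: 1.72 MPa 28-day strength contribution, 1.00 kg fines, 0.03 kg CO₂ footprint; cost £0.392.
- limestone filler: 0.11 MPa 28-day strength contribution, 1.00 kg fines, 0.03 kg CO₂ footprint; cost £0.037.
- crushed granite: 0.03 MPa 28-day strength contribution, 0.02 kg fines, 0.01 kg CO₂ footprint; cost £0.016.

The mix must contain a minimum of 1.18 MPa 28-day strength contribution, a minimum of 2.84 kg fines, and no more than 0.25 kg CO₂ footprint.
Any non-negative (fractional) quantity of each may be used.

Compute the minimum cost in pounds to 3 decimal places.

£0.119

Let x1 = kg of fly ash, x2 = kg of metakaolin, x3 = kg of silica fume, x4 = kg of limestone filler, x5 = kg of crushed granite.
Minimise 0.044x1 + 0.34x2 + 0.392x3 + 0.037x4 + 0.016x5 s.t.:
  0.54x1 + 1.18x2 + 1.72x3 + 0.11x4 + 0.03x5 ≥ 1.18   (28-day strength contribution)
  1x1 + 1x2 + 1x3 + 1x4 + 0.02x5 ≥ 2.84   (fines)
  0.02x1 + 0.33x2 + 0.03x3 + 0.03x4 + 0.01x5 ≤ 0.25   (CO₂ footprint)
  x1, x2, x3, x4, x5 ≥ 0.
At the optimum only fly ash, limestone filler are positive (metakaolin, silica fume, crushed granite = 0). There the 28-day strength contribution and fines constraints are tight.
So fly ash = 2.018 kg, limestone filler = 0.8223 kg.
Objective = 0.044·2.018 + 0.037·0.8223 = 0.11922.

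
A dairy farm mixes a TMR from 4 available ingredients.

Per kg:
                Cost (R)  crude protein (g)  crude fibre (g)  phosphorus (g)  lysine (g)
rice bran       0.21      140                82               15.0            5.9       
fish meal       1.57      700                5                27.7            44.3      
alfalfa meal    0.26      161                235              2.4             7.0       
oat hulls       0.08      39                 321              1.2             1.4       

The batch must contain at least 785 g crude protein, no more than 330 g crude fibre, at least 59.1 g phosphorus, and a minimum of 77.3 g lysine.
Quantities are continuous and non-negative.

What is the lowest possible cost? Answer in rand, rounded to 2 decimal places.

Let x1 = kg of rice bran, x2 = kg of fish meal, x3 = kg of alfalfa meal, x4 = kg of oat hulls.
min 0.21x1 + 1.57x2 + 0.26x3 + 0.08x4 s.t.:
  140x1 + 700x2 + 161x3 + 39x4 ≥ 785   (crude protein)
  82x1 + 5x2 + 235x3 + 321x4 ≤ 330   (crude fibre)
  15x1 + 27.7x2 + 2.4x3 + 1.2x4 ≥ 59.1   (phosphorus)
  5.9x1 + 44.3x2 + 7x3 + 1.4x4 ≥ 77.3   (lysine)
  x1, x2, x3, x4 ≥ 0.
The minimum-cost mix takes nothing from alfalfa meal, oat hulls — only rice bran, fish meal. Binding constraints: phosphorus and lysine.
Solving gives x1 = 0.9518, x2 = 1.618.
Total cost: 0.21·0.9518 + 1.57·1.618 = 2.7401.

R2.74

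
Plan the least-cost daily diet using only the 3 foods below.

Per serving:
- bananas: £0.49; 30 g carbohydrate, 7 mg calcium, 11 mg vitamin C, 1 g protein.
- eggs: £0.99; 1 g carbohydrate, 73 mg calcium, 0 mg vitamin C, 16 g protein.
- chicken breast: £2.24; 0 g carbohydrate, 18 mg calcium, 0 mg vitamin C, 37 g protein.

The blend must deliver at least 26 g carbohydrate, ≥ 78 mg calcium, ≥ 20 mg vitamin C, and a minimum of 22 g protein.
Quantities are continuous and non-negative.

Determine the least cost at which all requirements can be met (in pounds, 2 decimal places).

£2.13

Set it up as a linear program. Let x1 = servings of bananas, x2 = servings of eggs, x3 = servings of chicken breast.
Minimize 0.49x1 + 0.99x2 + 2.24x3 subject to:
  30x1 + 1x2 ≥ 26   (carbohydrate)
  7x1 + 73x2 + 18x3 ≥ 78   (calcium)
  11x1 ≥ 20   (vitamin C)
  1x1 + 16x2 + 37x3 ≥ 22   (protein)
  x1, x2, x3 ≥ 0.
All 3 inputs are positive at the optimum. There the calcium, vitamin C, protein constraints are tight.
Optimal quantities: bananas = 1.818 servings, eggs = 0.8503 servings, chicken breast = 0.1777 servings.
Cost = 0.49·1.818 + 0.99·0.8503 + 2.24·0.1777 = 2.1307.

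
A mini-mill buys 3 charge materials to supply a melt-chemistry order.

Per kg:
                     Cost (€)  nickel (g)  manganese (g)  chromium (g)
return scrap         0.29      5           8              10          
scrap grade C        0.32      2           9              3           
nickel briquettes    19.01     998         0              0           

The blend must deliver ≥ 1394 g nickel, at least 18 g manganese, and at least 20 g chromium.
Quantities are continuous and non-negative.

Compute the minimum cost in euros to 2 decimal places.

€26.99

Let x1 = kg of return scrap, x2 = kg of scrap grade C, x3 = kg of nickel briquettes.
Minimize 0.29x1 + 0.32x2 + 19.01x3 subject to:
  5x1 + 2x2 + 998x3 ≥ 1394   (nickel)
  8x1 + 9x2 ≥ 18   (manganese)
  10x1 + 3x2 ≥ 20   (chromium)
  x1, x2, x3 ≥ 0.
At the optimum only return scrap, nickel briquettes are positive (scrap grade C = 0). Binding constraints: nickel and manganese.
So return scrap = 2.25 kg, nickel briquettes = 1.3855 kg.
Cost = 0.29·2.25 + 19.01·1.3855 = 26.9909.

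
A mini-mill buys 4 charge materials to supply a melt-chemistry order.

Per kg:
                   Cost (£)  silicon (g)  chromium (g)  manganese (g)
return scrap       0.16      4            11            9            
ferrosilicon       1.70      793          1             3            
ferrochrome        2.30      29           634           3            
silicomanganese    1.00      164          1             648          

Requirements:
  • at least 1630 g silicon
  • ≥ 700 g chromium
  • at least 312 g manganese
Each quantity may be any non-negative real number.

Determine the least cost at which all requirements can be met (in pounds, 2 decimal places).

Let x1 = kg of return scrap, x2 = kg of ferrosilicon, x3 = kg of ferrochrome, x4 = kg of silicomanganese.
Minimize 0.16x1 + 1.7x2 + 2.3x3 + 1x4 with:
  4x1 + 793x2 + 29x3 + 164x4 ≥ 1630   (silicon)
  11x1 + 1x2 + 634x3 + 1x4 ≥ 700   (chromium)
  9x1 + 3x2 + 3x3 + 648x4 ≥ 312   (manganese)
  x1, x2, x3, x4 ≥ 0.
The optimal basis is {ferrosilicon, ferrochrome, silicomanganese}; return scrap drops out. There the silicon, chromium, manganese constraints are tight.
Solving gives x2 = 1.919, x3 = 1.1, x4 = 0.4675.
Total cost: 1.7·1.919 + 2.3·1.1 + 1·0.4675 = 6.2598.

£6.26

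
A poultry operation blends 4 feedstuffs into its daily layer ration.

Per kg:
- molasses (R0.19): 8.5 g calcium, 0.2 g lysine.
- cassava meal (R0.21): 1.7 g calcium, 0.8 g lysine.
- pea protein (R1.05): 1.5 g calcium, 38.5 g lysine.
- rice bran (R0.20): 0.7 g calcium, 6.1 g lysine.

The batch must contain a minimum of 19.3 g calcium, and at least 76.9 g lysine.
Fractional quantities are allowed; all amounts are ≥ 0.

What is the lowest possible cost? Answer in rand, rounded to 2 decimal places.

Treat it as an LP. Let x1 = kg of molasses, x2 = kg of cassava meal, x3 = kg of pea protein, x4 = kg of rice bran.
Minimise 0.19x1 + 0.21x2 + 1.05x3 + 0.2x4 subject to:
  8.5x1 + 1.7x2 + 1.5x3 + 0.7x4 ≥ 19.3   (calcium)
  0.2x1 + 0.8x2 + 38.5x3 + 6.1x4 ≥ 76.9   (lysine)
  x1, x2, x3, x4 ≥ 0.
The cheapest feasible vertex uses only molasses, pea protein; cassava meal, rice bran are not used. The calcium and lysine requirements are met with equality.
So molasses = 1.92 kg, pea protein = 1.987 kg.
Total cost: 0.19·1.92 + 1.05·1.987 = 2.4512.

R2.45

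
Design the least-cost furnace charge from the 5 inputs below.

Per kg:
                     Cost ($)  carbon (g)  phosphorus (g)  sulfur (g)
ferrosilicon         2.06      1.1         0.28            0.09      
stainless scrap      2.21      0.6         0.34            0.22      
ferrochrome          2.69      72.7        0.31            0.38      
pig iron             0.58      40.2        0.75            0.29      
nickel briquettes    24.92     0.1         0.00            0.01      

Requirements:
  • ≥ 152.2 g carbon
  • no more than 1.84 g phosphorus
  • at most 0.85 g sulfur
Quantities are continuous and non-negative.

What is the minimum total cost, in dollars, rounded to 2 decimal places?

Let x1 = kg of ferrosilicon, x2 = kg of stainless scrap, x3 = kg of ferrochrome, x4 = kg of pig iron, x5 = kg of nickel briquettes.
Minimise 2.06x1 + 2.21x2 + 2.69x3 + 0.58x4 + 24.92x5 with:
  1.1x1 + 0.6x2 + 72.7x3 + 40.2x4 + 0.1x5 ≥ 152.2   (carbon)
  0.28x1 + 0.34x2 + 0.31x3 + 0.75x4 ≤ 1.84   (phosphorus)
  0.09x1 + 0.22x2 + 0.38x3 + 0.29x4 + 0.01x5 ≤ 0.85   (sulfur)
  x1, x2, x3, x4, x5 ≥ 0.
The optimal basis is {ferrochrome, pig iron}; ferrosilicon, stainless scrap, nickel briquettes drop out. The carbon and sulfur requirements are met with equality.
That vertex is x3 = 1.717, x4 = 0.6818.
Objective = 2.69·1.717 + 0.58·0.6818 = 5.0142.

$5.01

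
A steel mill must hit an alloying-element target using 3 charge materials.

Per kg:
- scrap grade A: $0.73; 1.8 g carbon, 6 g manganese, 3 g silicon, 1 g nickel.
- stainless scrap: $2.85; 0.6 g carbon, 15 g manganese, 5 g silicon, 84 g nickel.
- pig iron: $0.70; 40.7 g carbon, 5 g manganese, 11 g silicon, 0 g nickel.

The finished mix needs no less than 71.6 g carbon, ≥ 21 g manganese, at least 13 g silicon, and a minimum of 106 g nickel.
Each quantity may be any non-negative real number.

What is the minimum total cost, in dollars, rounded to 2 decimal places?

Treat it as an LP. Let x1 = kg of scrap grade A, x2 = kg of stainless scrap, x3 = kg of pig iron.
Minimize 0.73x1 + 2.85x2 + 0.7x3 subject to:
  1.8x1 + 0.6x2 + 40.7x3 ≥ 71.6   (carbon)
  6x1 + 15x2 + 5x3 ≥ 21   (manganese)
  3x1 + 5x2 + 11x3 ≥ 13   (silicon)
  1x1 + 84x2 ≥ 106   (nickel)
  x1, x2, x3 ≥ 0.
The cheapest feasible vertex uses only stainless scrap, pig iron; scrap grade A is not used. The carbon and nickel requirements are met with equality.
Optimal quantities: stainless scrap = 1.2619 kg, pig iron = 1.7406 kg.
Total cost: 2.85·1.2619 + 0.7·1.7406 = 4.8148.

$4.81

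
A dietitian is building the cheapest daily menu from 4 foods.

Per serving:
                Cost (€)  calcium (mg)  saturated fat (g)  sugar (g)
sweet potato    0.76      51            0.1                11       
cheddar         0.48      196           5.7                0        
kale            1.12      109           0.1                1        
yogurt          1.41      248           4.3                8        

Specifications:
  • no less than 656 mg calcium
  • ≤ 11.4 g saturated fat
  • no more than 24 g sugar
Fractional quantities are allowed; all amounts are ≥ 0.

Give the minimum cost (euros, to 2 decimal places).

Let x1 = servings of sweet potato, x2 = servings of cheddar, x3 = servings of kale, x4 = servings of yogurt.
min 0.76x1 + 0.48x2 + 1.12x3 + 1.41x4 subject to:
  51x1 + 196x2 + 109x3 + 248x4 ≥ 656   (calcium)
  0.1x1 + 5.7x2 + 0.1x3 + 4.3x4 ≤ 11.4   (saturated fat)
  11x1 + 1x3 + 8x4 ≤ 24   (sugar)
  x1, x2, x3, x4 ≥ 0.
The minimum-cost mix takes nothing from sweet potato, kale — only cheddar, yogurt. There the calcium and saturated fat constraints are tight.
So cheddar = 0.01121 servings, yogurt = 2.636 servings.
Objective = 0.48·0.01121 + 1.41·2.636 = 3.7221.

€3.72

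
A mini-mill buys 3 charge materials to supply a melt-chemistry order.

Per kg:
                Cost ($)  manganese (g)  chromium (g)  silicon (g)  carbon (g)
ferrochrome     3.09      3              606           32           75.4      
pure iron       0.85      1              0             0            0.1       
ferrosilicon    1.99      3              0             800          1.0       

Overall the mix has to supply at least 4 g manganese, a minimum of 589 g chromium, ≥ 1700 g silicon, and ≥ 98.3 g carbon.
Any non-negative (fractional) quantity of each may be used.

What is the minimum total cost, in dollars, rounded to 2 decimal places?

$8.07

Let x1 = kg of ferrochrome, x2 = kg of pure iron, x3 = kg of ferrosilicon.
Minimise 3.09x1 + 0.85x2 + 1.99x3 subject to:
  3x1 + 1x2 + 3x3 ≥ 4   (manganese)
  606x1 ≥ 589   (chromium)
  32x1 + 800x3 ≥ 1700   (silicon)
  75.4x1 + 0.1x2 + 1x3 ≥ 98.3   (carbon)
  x1, x2, x3 ≥ 0.
The minimum-cost mix takes nothing from pure iron — only ferrochrome, ferrosilicon. Binding constraints: silicon and carbon.
That vertex is x1 = 1.276, x3 = 2.074.
Cost = 3.09·1.276 + 1.99·2.074 = 8.0701.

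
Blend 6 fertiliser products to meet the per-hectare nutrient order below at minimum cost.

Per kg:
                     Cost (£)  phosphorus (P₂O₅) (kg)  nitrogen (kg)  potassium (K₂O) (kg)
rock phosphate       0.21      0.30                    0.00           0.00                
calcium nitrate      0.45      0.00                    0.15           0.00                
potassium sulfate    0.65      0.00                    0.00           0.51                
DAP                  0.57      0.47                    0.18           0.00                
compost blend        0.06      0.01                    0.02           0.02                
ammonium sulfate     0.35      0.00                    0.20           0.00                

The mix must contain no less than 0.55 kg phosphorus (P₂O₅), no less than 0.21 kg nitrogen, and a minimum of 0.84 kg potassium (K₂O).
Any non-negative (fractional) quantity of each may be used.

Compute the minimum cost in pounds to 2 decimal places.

This is a linear program. Let x1 = kg of rock phosphate, x2 = kg of calcium nitrate, x3 = kg of potassium sulfate, x4 = kg of DAP, x5 = kg of compost blend, x6 = kg of ammonium sulfate.
min 0.21x1 + 0.45x2 + 0.65x3 + 0.57x4 + 0.06x5 + 0.35x6 with:
  0.3x1 + 0.47x4 + 0.01x5 ≥ 0.55   (phosphorus (P₂O₅))
  0.15x2 + 0.18x4 + 0.02x5 + 0.2x6 ≥ 0.21   (nitrogen)
  0.51x3 + 0.02x5 ≥ 0.84   (potassium (K₂O))
  x1, x2, x3, x4, x5, x6 ≥ 0.
The cheapest feasible vertex uses only rock phosphate, potassium sulfate, DAP; calcium nitrate, compost blend, ammonium sulfate are not used. The phosphorus (P₂O₅), nitrogen, potassium (K₂O) requirements are met with equality.
So rock phosphate = 0.005556 kg, potassium sulfate = 1.647 kg, DAP = 1.167 kg.
Hence cost = 0.21·0.005556 + 0.65·1.647 + 0.57·1.167 = £1.7369.

£1.74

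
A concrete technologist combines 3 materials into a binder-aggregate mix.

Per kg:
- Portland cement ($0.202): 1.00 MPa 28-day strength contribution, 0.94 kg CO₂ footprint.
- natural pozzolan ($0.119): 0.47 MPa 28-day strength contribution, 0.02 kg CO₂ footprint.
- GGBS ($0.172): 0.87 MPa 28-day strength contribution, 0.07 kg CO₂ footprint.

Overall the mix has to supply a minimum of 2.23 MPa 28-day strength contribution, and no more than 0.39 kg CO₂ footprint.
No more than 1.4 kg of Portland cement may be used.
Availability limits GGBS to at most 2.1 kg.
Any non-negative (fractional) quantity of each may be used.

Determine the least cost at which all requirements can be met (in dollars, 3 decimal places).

$0.450

Let x1 = kg of Portland cement, x2 = kg of natural pozzolan, x3 = kg of GGBS.
min 0.202x1 + 0.119x2 + 0.172x3 s.t.:
  1x1 + 0.47x2 + 0.87x3 ≥ 2.23   (28-day strength contribution)
  0.94x1 + 0.02x2 + 0.07x3 ≤ 0.39   (CO₂ footprint)
  x1 ≤ 1.4
  x3 ≤ 2.1
  x1, x2, x3 ≥ 0.
All 3 inputs are positive at the optimum. The 28-day strength contribution, CO₂ footprint, the GGBS cap requirements are met with equality.
Solving gives x1 = 0.2517, x2 = 0.322, x3 = 2.1.
Objective = 0.202·0.2517 + 0.119·0.322 + 0.172·2.1 = 0.45036.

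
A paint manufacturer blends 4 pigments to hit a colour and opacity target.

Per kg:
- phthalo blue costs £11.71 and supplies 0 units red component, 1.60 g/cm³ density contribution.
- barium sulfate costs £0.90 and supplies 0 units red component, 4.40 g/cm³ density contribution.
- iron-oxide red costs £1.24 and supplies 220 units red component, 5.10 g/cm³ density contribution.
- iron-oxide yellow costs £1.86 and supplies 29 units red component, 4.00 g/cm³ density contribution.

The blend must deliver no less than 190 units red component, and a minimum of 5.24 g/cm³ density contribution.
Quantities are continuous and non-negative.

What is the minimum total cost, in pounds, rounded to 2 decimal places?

£1.24

Let x1 = kg of phthalo blue, x2 = kg of barium sulfate, x3 = kg of iron-oxide red, x4 = kg of iron-oxide yellow.
Minimize 11.71x1 + 0.9x2 + 1.24x3 + 1.86x4 s.t.:
  220x3 + 29x4 ≥ 190   (red component)
  1.6x1 + 4.4x2 + 5.1x3 + 4x4 ≥ 5.24   (density contribution)
  x1, x2, x3, x4 ≥ 0.
The minimum-cost mix takes nothing from phthalo blue, iron-oxide yellow — only barium sulfate, iron-oxide red. There the red component and density contribution constraints are tight.
Optimal quantities: barium sulfate = 0.1899 kg, iron-oxide red = 0.8636 kg.
Objective = 0.9·0.1899 + 1.24·0.8636 = 1.2418.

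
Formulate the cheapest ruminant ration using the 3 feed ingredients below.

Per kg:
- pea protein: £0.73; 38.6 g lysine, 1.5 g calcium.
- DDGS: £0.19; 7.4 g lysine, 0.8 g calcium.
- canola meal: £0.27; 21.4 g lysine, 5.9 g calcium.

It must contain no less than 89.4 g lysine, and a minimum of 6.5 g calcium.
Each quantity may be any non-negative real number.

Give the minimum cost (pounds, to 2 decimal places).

£1.13

Let x1 = kg of pea protein, x2 = kg of DDGS, x3 = kg of canola meal.
min 0.73x1 + 0.19x2 + 0.27x3 s.t.:
  38.6x1 + 7.4x2 + 21.4x3 ≥ 89.4   (lysine)
  1.5x1 + 0.8x2 + 5.9x3 ≥ 6.5   (calcium)
  x1, x2, x3 ≥ 0.
The minimum-cost mix takes nothing from pea protein, DDGS — only canola meal. The lysine requirement is met with equality.
Optimal quantities: canola meal = 4.178 kg.
Cost = 0.27·4.178 = 1.1281.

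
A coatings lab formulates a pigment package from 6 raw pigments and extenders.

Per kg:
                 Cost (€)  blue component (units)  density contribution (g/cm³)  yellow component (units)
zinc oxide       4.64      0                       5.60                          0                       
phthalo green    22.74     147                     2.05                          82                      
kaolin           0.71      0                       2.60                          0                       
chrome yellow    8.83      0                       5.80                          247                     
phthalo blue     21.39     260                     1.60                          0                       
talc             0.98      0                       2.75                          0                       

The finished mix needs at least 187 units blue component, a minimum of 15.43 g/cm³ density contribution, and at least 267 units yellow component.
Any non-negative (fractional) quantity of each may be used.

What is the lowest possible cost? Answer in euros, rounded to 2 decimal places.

€27.12

This is a linear program. Let x1 = kg of zinc oxide, x2 = kg of phthalo green, x3 = kg of kaolin, x4 = kg of chrome yellow, x5 = kg of phthalo blue, x6 = kg of talc.
Minimize 4.64x1 + 22.74x2 + 0.71x3 + 8.83x4 + 21.39x5 + 0.98x6 subject to:
  147x2 + 260x5 ≥ 187   (blue component)
  5.6x1 + 2.05x2 + 2.6x3 + 5.8x4 + 1.6x5 + 2.75x6 ≥ 15.43   (density contribution)
  82x2 + 247x4 ≥ 267   (yellow component)
  x1, x2, x3, x4, x5, x6 ≥ 0.
At the optimum only kaolin, chrome yellow, phthalo blue are positive (zinc oxide, phthalo green, talc = 0). The blue component, density contribution, yellow component requirements are met with equality.
Optimal quantities: kaolin = 3.081 kg, chrome yellow = 1.081 kg, phthalo blue = 0.7192 kg.
Total cost: 0.71·3.081 + 8.83·1.081 + 21.39·0.7192 = 27.1164.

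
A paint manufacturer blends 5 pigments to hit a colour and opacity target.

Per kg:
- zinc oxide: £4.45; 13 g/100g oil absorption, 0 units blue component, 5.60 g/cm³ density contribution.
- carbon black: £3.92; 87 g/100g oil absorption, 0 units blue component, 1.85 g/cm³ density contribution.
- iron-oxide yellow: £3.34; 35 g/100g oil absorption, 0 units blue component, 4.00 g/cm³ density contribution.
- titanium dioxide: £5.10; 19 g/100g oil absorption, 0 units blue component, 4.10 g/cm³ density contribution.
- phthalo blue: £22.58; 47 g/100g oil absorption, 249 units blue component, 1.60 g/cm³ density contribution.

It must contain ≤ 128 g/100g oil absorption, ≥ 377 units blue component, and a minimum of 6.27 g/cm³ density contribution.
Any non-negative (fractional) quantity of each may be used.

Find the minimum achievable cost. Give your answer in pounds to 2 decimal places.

£37.24

Let x1 = kg of zinc oxide, x2 = kg of carbon black, x3 = kg of iron-oxide yellow, x4 = kg of titanium dioxide, x5 = kg of phthalo blue.
min 4.45x1 + 3.92x2 + 3.34x3 + 5.1x4 + 22.58x5 s.t.:
  13x1 + 87x2 + 35x3 + 19x4 + 47x5 ≤ 128   (oil absorption)
  249x5 ≥ 377   (blue component)
  5.6x1 + 1.85x2 + 4x3 + 4.1x4 + 1.6x5 ≥ 6.27   (density contribution)
  x1, x2, x3, x4, x5 ≥ 0.
The optimal basis is {zinc oxide, phthalo blue}; carbon black, iron-oxide yellow, titanium dioxide drop out. Binding constraints: blue component and density contribution.
So zinc oxide = 0.6871 kg, phthalo blue = 1.514 kg.
Cost = 4.45·0.6871 + 22.58·1.514 = 37.2437.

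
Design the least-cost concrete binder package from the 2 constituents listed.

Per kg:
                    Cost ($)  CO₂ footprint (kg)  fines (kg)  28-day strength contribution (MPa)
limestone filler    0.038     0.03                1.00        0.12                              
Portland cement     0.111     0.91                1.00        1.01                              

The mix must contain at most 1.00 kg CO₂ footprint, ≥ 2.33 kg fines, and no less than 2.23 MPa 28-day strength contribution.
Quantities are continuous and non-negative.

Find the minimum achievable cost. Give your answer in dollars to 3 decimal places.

$0.566

Treat it as an LP. Let x1 = kg of limestone filler, x2 = kg of Portland cement.
Minimise 0.038x1 + 0.111x2 s.t.:
  0.03x1 + 0.91x2 ≤ 1   (CO₂ footprint)
  1x1 + 1x2 ≥ 2.33   (fines)
  0.12x1 + 1.01x2 ≥ 2.23   (28-day strength contribution)
  x1, x2 ≥ 0.
Both inputs are positive at the optimum. The CO₂ footprint and 28-day strength contribution requirements are met with equality.
That vertex is x1 = 12.92, x2 = 0.673.
Cost = 0.038·12.92 + 0.111·0.673 = 0.56566.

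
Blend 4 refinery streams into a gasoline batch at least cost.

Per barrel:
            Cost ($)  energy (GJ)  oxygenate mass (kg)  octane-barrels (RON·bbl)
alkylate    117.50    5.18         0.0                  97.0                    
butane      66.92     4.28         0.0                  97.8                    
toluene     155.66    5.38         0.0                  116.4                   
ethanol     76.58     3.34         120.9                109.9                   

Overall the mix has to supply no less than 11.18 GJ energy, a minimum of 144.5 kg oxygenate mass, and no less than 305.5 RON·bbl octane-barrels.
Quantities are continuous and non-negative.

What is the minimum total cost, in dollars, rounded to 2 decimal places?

This is a linear program. Let x1 = barrels of alkylate, x2 = barrels of butane, x3 = barrels of toluene, x4 = barrels of ethanol.
Minimize 117.5x1 + 66.92x2 + 155.66x3 + 76.58x4 subject to:
  5.18x1 + 4.28x2 + 5.38x3 + 3.34x4 ≥ 11.18   (energy)
  120.9x4 ≥ 144.5   (oxygenate mass)
  97x1 + 97.8x2 + 116.4x3 + 109.9x4 ≥ 305.5   (octane-barrels)
  x1, x2, x3, x4 ≥ 0.
The minimum-cost mix takes nothing from alkylate, toluene — only butane, ethanol. Binding constraints: oxygenate mass and octane-barrels.
Solving gives x2 = 1.7806, x4 = 1.1952.
Objective = 66.92·1.7806 + 76.58·1.1952 = 210.6862.

$210.69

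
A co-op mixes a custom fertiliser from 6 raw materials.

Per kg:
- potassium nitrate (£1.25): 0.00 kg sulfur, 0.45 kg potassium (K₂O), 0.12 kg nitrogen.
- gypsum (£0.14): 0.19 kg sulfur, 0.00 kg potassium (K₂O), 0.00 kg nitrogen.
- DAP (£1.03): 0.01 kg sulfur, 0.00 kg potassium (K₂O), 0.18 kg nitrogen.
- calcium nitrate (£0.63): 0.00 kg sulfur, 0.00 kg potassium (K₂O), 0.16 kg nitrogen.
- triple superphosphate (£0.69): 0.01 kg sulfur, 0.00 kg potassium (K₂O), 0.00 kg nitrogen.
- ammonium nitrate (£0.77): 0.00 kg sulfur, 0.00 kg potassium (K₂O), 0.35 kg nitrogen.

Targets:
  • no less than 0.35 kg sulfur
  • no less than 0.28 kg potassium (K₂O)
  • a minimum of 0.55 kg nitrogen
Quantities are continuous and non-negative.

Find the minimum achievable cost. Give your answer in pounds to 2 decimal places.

Set it up as a linear program. Let x1 = kg of potassium nitrate, x2 = kg of gypsum, x3 = kg of DAP, x4 = kg of calcium nitrate, x5 = kg of triple superphosphate, x6 = kg of ammonium nitrate.
Minimize 1.25x1 + 0.14x2 + 1.03x3 + 0.63x4 + 0.69x5 + 0.77x6 with:
  0.19x2 + 0.01x3 + 0.01x5 ≥ 0.35   (sulfur)
  0.45x1 ≥ 0.28   (potassium (K₂O))
  0.12x1 + 0.18x3 + 0.16x4 + 0.35x6 ≥ 0.55   (nitrogen)
  x1, x2, x3, x4, x5, x6 ≥ 0.
At the optimum only potassium nitrate, gypsum, ammonium nitrate are positive (DAP, calcium nitrate, triple superphosphate = 0). The sulfur, potassium (K₂O), nitrogen requirements are met with equality.
So potassium nitrate = 0.6222 kg, gypsum = 1.842 kg, ammonium nitrate = 1.358 kg.
Objective = 1.25·0.6222 + 0.14·1.842 + 0.77·1.358 = 2.0813.

£2.08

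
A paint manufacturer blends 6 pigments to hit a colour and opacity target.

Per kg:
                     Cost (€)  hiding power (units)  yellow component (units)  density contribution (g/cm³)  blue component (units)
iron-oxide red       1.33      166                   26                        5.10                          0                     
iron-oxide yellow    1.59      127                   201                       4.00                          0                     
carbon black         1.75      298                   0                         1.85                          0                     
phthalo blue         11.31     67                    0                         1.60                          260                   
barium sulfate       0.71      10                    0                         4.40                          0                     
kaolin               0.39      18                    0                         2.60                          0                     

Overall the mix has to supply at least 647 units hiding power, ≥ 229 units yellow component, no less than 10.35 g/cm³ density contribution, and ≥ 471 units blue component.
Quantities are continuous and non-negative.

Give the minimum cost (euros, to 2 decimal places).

€24.57

Let x1 = kg of iron-oxide red, x2 = kg of iron-oxide yellow, x3 = kg of carbon black, x4 = kg of phthalo blue, x5 = kg of barium sulfate, x6 = kg of kaolin.
min 1.33x1 + 1.59x2 + 1.75x3 + 11.31x4 + 0.71x5 + 0.39x6 subject to:
  166x1 + 127x2 + 298x3 + 67x4 + 10x5 + 18x6 ≥ 647   (hiding power)
  26x1 + 201x2 ≥ 229   (yellow component)
  5.1x1 + 4x2 + 1.85x3 + 1.6x4 + 4.4x5 + 2.6x6 ≥ 10.35   (density contribution)
  260x4 ≥ 471   (blue component)
  x1, x2, x3, x4, x5, x6 ≥ 0.
The minimum-cost mix takes nothing from barium sulfate, kaolin — only iron-oxide red, iron-oxide yellow, carbon black, phthalo blue. The hiding power, yellow component, density contribution, blue component requirements are met with equality.
Solving gives x1 = 0.1449, x2 = 1.1206, x3 = 1.2056, x4 = 1.8115.
Total cost: 1.33·0.1449 + 1.59·1.1206 + 1.75·1.2056 + 11.31·1.8115 = 24.5723.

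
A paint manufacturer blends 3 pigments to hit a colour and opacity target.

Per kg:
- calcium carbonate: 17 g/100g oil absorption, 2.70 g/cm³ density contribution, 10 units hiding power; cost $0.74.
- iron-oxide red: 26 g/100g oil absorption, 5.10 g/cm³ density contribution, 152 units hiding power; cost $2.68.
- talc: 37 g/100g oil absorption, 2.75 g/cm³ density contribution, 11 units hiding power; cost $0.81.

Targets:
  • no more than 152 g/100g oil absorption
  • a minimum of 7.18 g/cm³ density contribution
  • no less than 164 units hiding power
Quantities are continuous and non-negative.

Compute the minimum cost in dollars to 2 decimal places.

Let x1 = kg of calcium carbonate, x2 = kg of iron-oxide red, x3 = kg of talc.
Minimize 0.74x1 + 2.68x2 + 0.81x3 s.t.:
  17x1 + 26x2 + 37x3 ≤ 152   (oil absorption)
  2.7x1 + 5.1x2 + 2.75x3 ≥ 7.18   (density contribution)
  10x1 + 152x2 + 11x3 ≥ 164   (hiding power)
  x1, x2, x3 ≥ 0.
The minimum-cost mix takes nothing from talc — only calcium carbonate, iron-oxide red. The density contribution and hiding power requirements are met with equality.
Optimal quantities: calcium carbonate = 0.7094 kg, iron-oxide red = 1.032 kg.
Objective = 0.74·0.7094 + 2.68·1.032 = 3.2907.

$3.29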